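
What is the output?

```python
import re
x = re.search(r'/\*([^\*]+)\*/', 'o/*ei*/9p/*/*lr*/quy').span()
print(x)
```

`search` walks the string left to right and returns the first match it finds.
The match spans [1:7] → '/*ei*/'.
Captured: group 1 = 'ei'.

(1, 7)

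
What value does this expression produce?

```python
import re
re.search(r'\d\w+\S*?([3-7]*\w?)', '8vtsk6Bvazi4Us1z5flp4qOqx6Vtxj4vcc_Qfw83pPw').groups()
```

('',)

This matches a digit, then one or more of a word character, then zero or more of a non-whitespace character (lazy); then zero or more of a character in [3-7], then optionally a word character (captured).
`search` walks the string left to right and returns the first match it finds.
The match spans [0:43] → '8vtsk6Bvazi4Us1z5flp4qOqx6Vtxj4vcc_Qfw83pPw'.
Captured: group 1 = ''.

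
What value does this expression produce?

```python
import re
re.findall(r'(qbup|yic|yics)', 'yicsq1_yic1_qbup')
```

['yic', 'yic', 'qbup']

The regex engine tests alternatives in the order written; an earlier branch that matches wins even if a later one would match more.
Scanning left to right: at [0:3] match 'yic', group 1 = 'yic'; at [7:10] match 'yic', group 1 = 'yic'; at [12:16] match 'qbup', group 1 = 'qbup'.
Because there's exactly one group, `findall` drops the full match and keeps group 1 from each hit.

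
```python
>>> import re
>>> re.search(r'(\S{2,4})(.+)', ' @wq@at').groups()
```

('@wq@', 'at')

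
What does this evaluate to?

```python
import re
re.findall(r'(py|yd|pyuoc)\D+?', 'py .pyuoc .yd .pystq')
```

['py', 'py', 'yd', 'py']

Alternation isn't longest-match — the leftmost alternative that fits at this position is chosen.
Walking the string: at [0:3] match 'py ', group 1 = 'py'; at [4:7] match 'pyu', group 1 = 'py'; at [11:14] match 'yd ', group 1 = 'yd'; at [15:18] match 'pys', group 1 = 'py'.
One capturing group, so `findall` returns just the captured substring from each match — 4 in all.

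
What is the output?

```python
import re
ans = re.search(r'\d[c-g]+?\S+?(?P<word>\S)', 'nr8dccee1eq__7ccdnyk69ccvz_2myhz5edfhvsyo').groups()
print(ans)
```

This matches a digit, then one or more of a character in [c-g] (lazy), then one or more of a non-whitespace character (lazy); then a non-whitespace character (captured as 'word').
A non-greedy quantifier consumes as few characters as it can — just enough that the remainder of the pattern still matches from where it stops; whatever follows it matches normally.
Unlike `match`, `search` isn't anchored — it looks for the pattern anywhere in the string.
The match spans [2:6] → '8dcc'.
Captured: group 1 = 'c'.

('c',)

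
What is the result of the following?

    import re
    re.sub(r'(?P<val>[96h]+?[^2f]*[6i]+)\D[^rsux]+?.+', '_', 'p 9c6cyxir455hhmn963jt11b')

`sub` substitutes '_' at each match site.

'p _'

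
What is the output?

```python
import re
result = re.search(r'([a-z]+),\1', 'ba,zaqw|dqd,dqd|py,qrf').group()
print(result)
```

The backreference `\1` re-matches whatever the first group consumed, character for character.
`re.search` tries every starting position until one works.
The match spans [8:15] → 'dqd,dqd'.
Captured: group 1 = 'dqd'.

dqd,dqd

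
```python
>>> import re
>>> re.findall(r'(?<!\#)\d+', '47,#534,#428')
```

`(?!…)`/`(?<!…)` only lets a position through if the neighbouring text does NOT match; no characters are consumed.
Walking the string: at [0:2] → '47'; at [5:7] → '34'; at [10:12] → '28'.
No capturing groups, so `findall` returns the 3 full match strings.

['47', '34', '28']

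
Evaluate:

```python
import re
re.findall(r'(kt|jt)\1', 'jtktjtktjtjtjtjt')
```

A backreference is literal: `\1` must see the identical characters the first group matched.
Because there's exactly one group, `findall` drops the full match and keeps group 1 from each hit.

['jt', 'jt']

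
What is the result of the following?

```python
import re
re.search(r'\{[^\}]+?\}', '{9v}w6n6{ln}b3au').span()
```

The match spans [0:4] → '{9v}'.

(0, 4)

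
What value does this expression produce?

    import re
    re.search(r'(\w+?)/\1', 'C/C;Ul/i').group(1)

The match spans [0:3] → 'C/C'.
Captured: group 1 = 'C'.

'C'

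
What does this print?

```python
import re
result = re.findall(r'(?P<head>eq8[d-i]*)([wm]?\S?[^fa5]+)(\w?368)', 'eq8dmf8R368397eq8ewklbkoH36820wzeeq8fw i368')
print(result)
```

[('eq8d', 'mf8R368397eq8ewklbkoH', '368'), ('eq8f', 'w i', '368')]

The pattern matches the literal 'eq8', then zero or more of a character in [d-i] (captured as 'head'); then optionally one of [wm], then optionally a non-whitespace character, then one or more of any character except [fa5] (captured); then optionally a word character, then the literal '368' (captured).
Matches: at [0:28] match 'eq8dmf8R368397eq8ewklbkoH368', groups = ('eq8d', 'mf8R368397eq8ewklbkoH', '368'); at [33:43] match 'eq8fw i368', groups = ('eq8f', 'w i', '368').
Multiple groups make `findall` return tuples — one 3-tuple for each match.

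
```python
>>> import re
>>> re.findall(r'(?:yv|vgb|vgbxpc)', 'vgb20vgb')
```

['vgb', 'vgb']

With no groups in the pattern, `findall` gives back each whole match — 2 here.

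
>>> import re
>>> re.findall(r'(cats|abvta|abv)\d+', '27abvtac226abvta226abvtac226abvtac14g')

['abvta']

Scanning left to right: at [11:19] match 'abvta226', group 1 = 'abvta'.
With a single group, `findall` returns only what that group captured — 1 item.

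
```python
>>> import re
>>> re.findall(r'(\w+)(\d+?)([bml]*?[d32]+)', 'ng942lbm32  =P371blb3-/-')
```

[('ng942lbm', '3', '2'), ('P37', '1', 'blb3')]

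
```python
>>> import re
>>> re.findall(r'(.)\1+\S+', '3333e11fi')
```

['3']

After group 1 captures some text, `\1` only succeeds where that same text appears again.
Scanning left to right: at [0:9] match '3333e11fi', group 1 = '3'.
`findall` collects group 1 from the one match (1 total).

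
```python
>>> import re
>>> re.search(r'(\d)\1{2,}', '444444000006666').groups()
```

The match spans [0:6] → '444444'.
Captured: group 1 = '4'.

('4',)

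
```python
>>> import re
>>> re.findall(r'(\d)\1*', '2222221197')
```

`\1` has to match the exact text group 1 already captured.
Scanning left to right: at [0:6] match '222222', group 1 = '2'; at [6:8] match '11', group 1 = '1'; at [8:9] match '9', group 1 = '9'; at [9:10] match '7', group 1 = '7'.
Because there's exactly one group, `findall` drops the full match and keeps group 1 from each hit.

['2', '1', '9', '7']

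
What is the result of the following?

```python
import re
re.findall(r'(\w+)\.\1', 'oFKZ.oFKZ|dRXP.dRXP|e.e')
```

['oFKZ', 'dRXP', 'e']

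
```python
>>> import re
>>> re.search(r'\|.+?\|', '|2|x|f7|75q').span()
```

The match spans [0:3] → '|2|'.

(0, 3)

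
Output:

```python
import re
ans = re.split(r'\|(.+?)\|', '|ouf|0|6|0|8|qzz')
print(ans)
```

Lazy quantifiers expand one character at a time until the remainder of the pattern can match.
The group in the pattern means `split` returns the separators' captures alongside the pieces.

['', 'ouf', '0', '6', '0', '8', 'qzz']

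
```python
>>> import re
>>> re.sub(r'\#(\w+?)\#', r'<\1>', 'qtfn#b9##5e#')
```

'qtfn<b9><5e>'

`\1` in the replacement pulls in group 1's text for each match.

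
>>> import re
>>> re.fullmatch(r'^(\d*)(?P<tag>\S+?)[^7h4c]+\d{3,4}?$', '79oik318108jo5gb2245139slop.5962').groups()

('79', 'oik318108jo5gb224')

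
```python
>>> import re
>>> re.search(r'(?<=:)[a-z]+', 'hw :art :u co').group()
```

'art'

Lookahead/lookbehind check context without consuming it, so the matched span excludes the asserted characters.
`search` walks the string left to right and returns the first match it finds.
The match spans [4:7] → 'art'.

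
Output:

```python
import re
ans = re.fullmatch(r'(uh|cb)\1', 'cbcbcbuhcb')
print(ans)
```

For `fullmatch`, every character of the input must be accounted for by the pattern.
Here the pattern can't cover the whole string, so the call returns None.

None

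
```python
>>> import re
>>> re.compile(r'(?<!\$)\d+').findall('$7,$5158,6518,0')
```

The negative lookahead/lookbehind blocks any match where the forbidden context is present.
Scanning left to right: at [5:8] → '158'; at [9:13] → '6518'; at [14:15] → '0'.
With no groups in the pattern, `findall` gives back each whole match — 3 here.

['158', '6518', '0']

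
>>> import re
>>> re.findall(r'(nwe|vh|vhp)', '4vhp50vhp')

Alternation isn't longest-match — the leftmost alternative that fits at this position is chosen.
Matches: at [1:3] match 'vh', group 1 = 'vh'; at [6:8] match 'vh', group 1 = 'vh'.
One capturing group, so `findall` returns just the captured substring from each match — 2 in all.

['vh', 'vh']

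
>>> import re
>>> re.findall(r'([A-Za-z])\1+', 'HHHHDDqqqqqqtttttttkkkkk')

['H', 'D', 'q', 't', 'k']

A backreference is literal: `\1` must see the identical characters the first group matched.
Scanning left to right: at [0:4] match 'HHHH', group 1 = 'H'; at [4:6] match 'DD', group 1 = 'D'; at [6:12] match 'qqqqqq', group 1 = 'q'; at [12:19] match 'ttttttt', group 1 = 't'; at [19:24] match 'kkkkk', group 1 = 'k'.
One capturing group, so `findall` returns just the captured substring from each match — 5 in all.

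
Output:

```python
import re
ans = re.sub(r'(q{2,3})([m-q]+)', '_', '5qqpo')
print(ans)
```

5_

Each match is replaced by '_'.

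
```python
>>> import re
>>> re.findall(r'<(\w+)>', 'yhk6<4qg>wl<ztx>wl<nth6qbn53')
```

['4qg', 'ztx']

Because there's exactly one group, `findall` drops the full match and keeps group 1 from each hit.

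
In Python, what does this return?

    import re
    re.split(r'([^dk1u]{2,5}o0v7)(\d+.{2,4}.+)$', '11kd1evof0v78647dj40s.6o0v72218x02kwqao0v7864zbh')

Pattern: 2 to 5 of any character except [dk1u], then the literal 'o', then the literal '0v7' (captured); then one or more of a digit, then 2 to 4 of any character, then one or more of any character (captured); then anchored at the end.
Matches to split on: at [18:48] → '40s.6o0v72218x02kwqao0v7864zbh'.
Because the pattern has a capturing group, `split` also inserts each captured text between the pieces.

['11kd1evof0v78647dj', '40s.6o0v7', '2218x02kwqao0v7864zbh', '']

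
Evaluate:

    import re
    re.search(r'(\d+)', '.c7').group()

'7'

This matches one or more of a digit (captured).
The match spans [2:3] → '7'.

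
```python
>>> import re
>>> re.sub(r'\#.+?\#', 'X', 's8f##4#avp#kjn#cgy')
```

A non-greedy quantifier consumes as few characters as it can — just enough that the remainder of the pattern still matches from where it stops; whatever follows it matches normally.
Matches: at [3:7] → '##4#'; at [10:15] → '#kjn#'.
`sub` substitutes 'X' at each match site.

's8fXavpXcgy'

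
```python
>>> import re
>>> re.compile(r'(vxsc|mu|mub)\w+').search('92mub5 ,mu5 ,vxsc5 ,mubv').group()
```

The match spans [2:6] → 'mub5'.

'mub5'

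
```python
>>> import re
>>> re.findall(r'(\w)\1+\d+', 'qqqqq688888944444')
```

`\1` has to match the exact text group 1 already captured.
Matches: at [0:17] match 'qqqqq688888944444', group 1 = 'q'.
With a single group, `findall` returns only what that group captured — 1 item.

['q']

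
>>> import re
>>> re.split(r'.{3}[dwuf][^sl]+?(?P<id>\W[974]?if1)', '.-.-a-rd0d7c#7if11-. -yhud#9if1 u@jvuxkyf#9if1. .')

With the lazy modifier that quantifier settles for the fewest repetitions that let the rest of the pattern succeed (the atoms after it are unaffected and can still be greedy).
Because the pattern has a capturing group, `split` also inserts each captured text between the pieces.

['.-.-', '#7if1', '1-. ', '#9if1', ' u', '#9if1', '. .']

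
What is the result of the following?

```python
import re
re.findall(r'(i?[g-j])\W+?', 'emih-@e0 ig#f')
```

['ih', 'ig']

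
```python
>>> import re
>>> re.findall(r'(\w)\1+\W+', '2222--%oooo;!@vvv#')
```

`\1` has to match the exact text group 1 already captured.
With a single group, `findall` returns only what that group captured — 3 items.

['2', 'o', 'v']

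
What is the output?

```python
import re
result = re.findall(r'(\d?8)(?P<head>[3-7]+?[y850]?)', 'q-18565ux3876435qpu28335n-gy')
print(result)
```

[('18', '5'), ('38', '7'), ('28', '3')]

The pattern matches optionally a digit, then the literal '8' (captured); then one or more of a character in [3-7] (lazy), then optionally one of [y850] (captured as 'head').
Because the quantifier is non-greedy, it stops expanding at the earliest point where the rest of the pattern can succeed.
Matches: at [2:5] match '185', groups = ('18', '5'); at [9:12] match '387', groups = ('38', '7'); at [19:22] match '283', groups = ('28', '3').
With 2 capturing groups, `findall` returns a 2-tuple per match.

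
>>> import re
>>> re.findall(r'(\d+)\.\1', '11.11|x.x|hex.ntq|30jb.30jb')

`\1` is not a pattern — it's the concrete string captured by group 1, re-applied verbatim.
One capturing group, so `findall` returns just the captured substring from the one match — 1 in all.

['11']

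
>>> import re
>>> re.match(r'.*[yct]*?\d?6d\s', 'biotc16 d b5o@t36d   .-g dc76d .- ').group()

'biotc16 d b5o@t36d   .-g dc76d '

`match` is anchored at position 0; if the pattern doesn't fit there, it returns None.
The match spans [0:31] → 'biotc16 d b5o@t36d   .-g dc76d '.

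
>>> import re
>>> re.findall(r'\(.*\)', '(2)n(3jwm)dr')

['(2)n(3jwm)']

Matches: at [0:10] → '(2)n(3jwm)'.
`findall` yields the raw match text (1 of them) because the pattern has no groups.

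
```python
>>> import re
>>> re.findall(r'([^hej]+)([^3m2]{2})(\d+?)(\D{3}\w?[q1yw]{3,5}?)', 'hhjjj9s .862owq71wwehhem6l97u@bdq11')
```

Pattern: one or more of any character except [hej] (captured); then exactly 2 of any character except [3m2] (captured); then one or more of a digit (lazy) (captured); then exactly 3 of a non-digit, then optionally a word character, then 3 to 5 of one of [q1yw] (lazy) (captured).
`findall` packs the 4 group values into a tuple for every match.

[('9s .', '86', '2', 'owq71ww'), ('m6', 'l9', '7', 'u@bdq11')]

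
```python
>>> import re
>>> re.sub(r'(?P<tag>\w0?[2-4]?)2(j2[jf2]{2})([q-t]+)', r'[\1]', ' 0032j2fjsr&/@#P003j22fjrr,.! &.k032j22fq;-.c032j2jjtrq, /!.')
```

The pattern matches a word character, then optionally the literal '0', then optionally a character in [2-4] (captured as 'tag'); then a literal '2'; then the literal 'j2', then exactly 2 of one of [jf2] (captured); then one or more of a character in [q-t] (captured).
Matches: at [1:11] → '0032j2fjsr'; at [32:41] → 'k032j22fq'; at [44:55] → 'c032j2jjtrq'.
The replacement refers to a captured group, so each match is rewritten using its own captured text.

' [003]&/@#P003j22fjrr,.! &.[k03];-.[c03], /!.'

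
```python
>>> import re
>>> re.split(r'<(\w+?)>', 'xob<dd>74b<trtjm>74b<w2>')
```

['xob', 'dd', '74b', 'trtjm', '74b', 'w2', '']

Matches to split on: at [3:7] → '<dd>'; at [10:17] → '<trtjm>'; at [20:24] → '<w2>'.
`re.split` interleaves the captured-group text with the surrounding fragments.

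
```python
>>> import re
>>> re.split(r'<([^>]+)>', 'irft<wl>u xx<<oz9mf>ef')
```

['irft', 'wl', 'u xx', '<oz9mf', 'ef']

Matches to split on: at [4:8] → '<wl>'; at [12:20] → '<<oz9mf>'.
The group in the pattern means `split` returns the separators' captures alongside the pieces.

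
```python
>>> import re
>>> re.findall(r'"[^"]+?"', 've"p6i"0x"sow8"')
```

['"p6i"', '"sow8"']

Scanning left to right: at [2:7] → '"p6i"'; at [9:15] → '"sow8"'.
With no groups in the pattern, `findall` gives back each whole match — 2 here.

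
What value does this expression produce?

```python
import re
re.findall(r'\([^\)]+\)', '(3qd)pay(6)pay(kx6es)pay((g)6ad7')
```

['(3qd)', '(6)', '(kx6es)', '((g)']

Scanning left to right: at [0:5] → '(3qd)'; at [8:11] → '(6)'; at [14:21] → '(kx6es)'; at [24:28] → '((g)'.
`findall` yields the raw match text (4 of them) because the pattern has no groups.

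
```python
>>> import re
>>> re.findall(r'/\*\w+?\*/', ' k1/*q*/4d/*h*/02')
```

With no groups in the pattern, `findall` gives back each whole match — 2 here.

['/*q*/', '/*h*/']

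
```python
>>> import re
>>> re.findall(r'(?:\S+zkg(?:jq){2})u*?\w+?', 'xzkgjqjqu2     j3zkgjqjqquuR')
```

['xzkgjqjqu', 'j3zkgjqjqq']

This matches one or more of a non-whitespace character, then the literal 'zkg', then the literal 'jq' repeated 2 times (non-capturing group); then zero or more of a literal 'u' (lazy); then one or more of a word character (lazy).
The `?` after the quantifier makes it lazy — it takes as little as possible before letting the rest of the pattern try.
Matches: at [0:9] → 'xzkgjqjqu'; at [15:25] → 'j3zkgjqjqq'.
No capturing groups, so `findall` returns the 2 full match strings.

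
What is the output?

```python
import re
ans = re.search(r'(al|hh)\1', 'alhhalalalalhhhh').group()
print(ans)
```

alal

The backreference `\1` re-matches whatever the first group consumed, character for character.
`re.search` scans for the first position where the pattern succeeds.
The match spans [4:8] → 'alal'.
Captured: group 1 = 'al'.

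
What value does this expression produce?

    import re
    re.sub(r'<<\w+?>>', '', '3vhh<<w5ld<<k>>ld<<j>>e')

'3vhh<<w5ldlde'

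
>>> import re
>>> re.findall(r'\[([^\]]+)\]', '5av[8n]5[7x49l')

Because there's exactly one group, `findall` drops the full match and keeps group 1 from the one hit.

['8n']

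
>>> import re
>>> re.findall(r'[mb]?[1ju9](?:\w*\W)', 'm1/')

With no groups in the pattern, `findall` gives back each whole match — 1 here.

['m1/']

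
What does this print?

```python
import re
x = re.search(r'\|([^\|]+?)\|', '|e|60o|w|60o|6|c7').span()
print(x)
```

`search` walks the string left to right and returns the first match it finds.
The match spans [0:3] → '|e|'.
Captured: group 1 = 'e'.

(0, 3)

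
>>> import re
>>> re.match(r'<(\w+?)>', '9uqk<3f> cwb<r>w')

None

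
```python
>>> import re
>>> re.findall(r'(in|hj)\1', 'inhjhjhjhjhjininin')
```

['hj', 'hj', 'in']

The backreference `\1` re-matches whatever the first group consumed, character for character.
Walking the string: at [2:6] match 'hjhj', group 1 = 'hj'; at [6:10] match 'hjhj', group 1 = 'hj'; at [12:16] match 'inin', group 1 = 'in'.
`findall` collects group 1 from each match (3 total).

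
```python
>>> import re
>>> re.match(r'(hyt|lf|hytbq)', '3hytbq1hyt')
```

`re.match` only tries the pattern at the start of the string.
Here the pattern fails at index 0, so the call returns None.

None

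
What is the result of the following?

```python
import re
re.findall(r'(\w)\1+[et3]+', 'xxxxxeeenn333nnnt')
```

The backreference `\1` re-matches whatever the first group consumed, character for character.
Matches: at [0:8] match 'xxxxxeee', group 1 = 'x'; at [8:13] match 'nn333', group 1 = 'n'; at [13:17] match 'nnnt', group 1 = 'n'.
One capturing group, so `findall` returns just the captured substring from each match — 3 in all.

['x', 'n', 'n']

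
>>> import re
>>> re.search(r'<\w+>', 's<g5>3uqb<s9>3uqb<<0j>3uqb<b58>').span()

`search` walks the string left to right and returns the first match it finds.
The match spans [1:5] → '<g5>'.

(1, 5)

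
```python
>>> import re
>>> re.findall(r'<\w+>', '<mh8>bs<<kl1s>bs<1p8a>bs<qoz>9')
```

['<mh8>', '<kl1s>', '<1p8a>', '<qoz>']

Walking the string: at [0:5] → '<mh8>'; at [8:14] → '<kl1s>'; at [16:22] → '<1p8a>'; at [24:29] → '<qoz>'.
With no groups in the pattern, `findall` gives back each whole match — 4 here.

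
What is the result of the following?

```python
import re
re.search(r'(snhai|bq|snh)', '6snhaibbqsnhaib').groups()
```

The match spans [1:6] → 'snhai'.
Captured: group 1 = 'snhai'.

('snhai',)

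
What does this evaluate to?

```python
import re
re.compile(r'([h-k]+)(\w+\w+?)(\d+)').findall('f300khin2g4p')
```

[('khi', 'n2g', '4')]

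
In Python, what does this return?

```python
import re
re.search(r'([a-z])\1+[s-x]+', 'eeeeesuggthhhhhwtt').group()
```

The backreference `\1` re-matches whatever the first group consumed, character for character.
The match spans [0:7] → 'eeeeesu'.

'eeeeesu'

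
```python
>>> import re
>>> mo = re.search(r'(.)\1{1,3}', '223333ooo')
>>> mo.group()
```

'22'

`\1` is not a pattern — it's the concrete string captured by group 1, re-applied verbatim.
`re.search` scans for the first position where the pattern succeeds.
The match spans [0:2] → '22'.
Captured: group 1 = '2'.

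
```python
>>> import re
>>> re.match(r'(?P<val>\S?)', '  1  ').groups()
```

The pattern matches optionally a non-whitespace character (captured as 'val').
`re.match` won't scan ahead — the pattern has to work from the very first character.
The match spans [0:0] → ''.
Captured: group 1 = ''.

('',)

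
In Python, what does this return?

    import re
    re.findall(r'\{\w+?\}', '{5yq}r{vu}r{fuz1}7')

With no groups in the pattern, `findall` gives back each whole match — 3 here.

['{5yq}', '{vu}', '{fuz1}']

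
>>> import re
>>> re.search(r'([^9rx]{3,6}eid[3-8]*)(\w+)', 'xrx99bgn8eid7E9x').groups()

The match spans [5:16] → 'bgn8eid7E9x'.
Captured: group 1 = 'bgn8eid7', group 2 = 'E9x'.

('bgn8eid7', 'E9x')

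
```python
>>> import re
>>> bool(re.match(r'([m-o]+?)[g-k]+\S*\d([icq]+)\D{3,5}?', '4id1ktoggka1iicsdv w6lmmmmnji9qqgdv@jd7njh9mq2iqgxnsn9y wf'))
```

False

This matches one or more of a character in [m-o] (lazy) (captured); then one or more of a character in [g-k], then zero or more of a non-whitespace character, then a digit; then one or more of one of [icq] (captured); then 3 to 5 of a non-digit (lazy).
`match` is anchored at position 0; if the pattern doesn't fit there, it returns None.
Here position 0 doesn't satisfy it, so the call returns None, and `bool(None)` is False.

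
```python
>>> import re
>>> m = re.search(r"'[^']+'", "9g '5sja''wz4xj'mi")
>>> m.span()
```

(3, 9)

The match spans [3:9] → "'5sja'".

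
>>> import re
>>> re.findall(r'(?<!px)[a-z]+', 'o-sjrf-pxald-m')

`(?!…)`/`(?<!…)` only lets a position through if the neighbouring text does NOT match; no characters are consumed.
No capturing groups, so `findall` returns the 4 full match strings.

['o', 'sjrf', 'pxald', 'm']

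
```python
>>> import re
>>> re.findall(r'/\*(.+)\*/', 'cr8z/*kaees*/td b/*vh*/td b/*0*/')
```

['kaees*/td b/*vh*/td b/*0']

Scanning left to right: at [4:32] match '/*kaees*/td b/*vh*/td b/*0*/', group 1 = 'kaees*/td b/*vh*/td b/*0'.
With a single group, `findall` returns only what that group captured — 1 item.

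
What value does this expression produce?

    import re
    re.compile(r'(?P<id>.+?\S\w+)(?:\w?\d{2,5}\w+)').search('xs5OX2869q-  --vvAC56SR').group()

Pattern: one or more of any character (lazy), then a non-whitespace character, then one or more of a word character (captured as 'id'); then optionally a word character, then 2 to 5 of a digit, then one or more of a word character (non-capturing group).
A non-greedy quantifier consumes as few characters as it can — just enough that the remainder of the pattern still matches from where it stops; whatever follows it matches normally.
`re.search` scans for the first position where the pattern succeeds.
The match spans [0:10] → 'xs5OX2869q'.
Captured: group 1 = 'xs5OX28'.

'xs5OX2869q'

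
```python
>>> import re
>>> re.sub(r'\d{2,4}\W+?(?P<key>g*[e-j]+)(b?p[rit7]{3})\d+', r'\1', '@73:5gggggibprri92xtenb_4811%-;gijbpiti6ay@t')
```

This matches 2 to 4 of a digit, then one or more of a non-word character (lazy); then zero or more of a literal 'g', then one or more of a character in [e-j] (captured as 'key'); then optionally a literal 'b', then the literal 'p', then exactly 3 of one of [rit7] (captured); then one or more of a digit.
Matches: at [24:40] → '4811%-;gijbpiti6'.
`\1` in the replacement pulls in group 1's text for each match.

'@73:5gggggibprri92xtenb_gijay@t'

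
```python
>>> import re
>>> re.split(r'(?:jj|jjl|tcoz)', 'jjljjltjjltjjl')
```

['', 'l', 'lt', 'lt', 'l']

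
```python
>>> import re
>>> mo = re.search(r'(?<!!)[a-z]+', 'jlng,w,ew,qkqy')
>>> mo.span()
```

The negative lookaround is zero-width — it rules out positions where the adjacent text would match, without consuming anything.
`search` walks the string left to right and returns the first match it finds.
The match spans [0:4] → 'jlng'.

(0, 4)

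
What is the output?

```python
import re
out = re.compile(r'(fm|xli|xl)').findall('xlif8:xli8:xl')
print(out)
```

['xli', 'xli', 'xl']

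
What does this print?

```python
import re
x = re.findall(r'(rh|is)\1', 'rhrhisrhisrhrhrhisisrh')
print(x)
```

['rh', 'rh', 'is']

`\1` has to match the exact text group 1 already captured.
`findall` collects group 1 from each match (3 total).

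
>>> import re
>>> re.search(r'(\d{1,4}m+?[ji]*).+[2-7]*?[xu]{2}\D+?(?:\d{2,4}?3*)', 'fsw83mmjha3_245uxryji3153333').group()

The pattern matches 1 to 4 of a digit, then one or more of a literal 'm' (lazy), then zero or more of one of [ji] (captured); then one or more of any character, then zero or more of a character in [2-7] (lazy), then exactly 2 of one of [xu]; then one or more of a non-digit (lazy); then 2 to 4 of a digit (lazy), then zero or more of the literal '3' (non-capturing group).
Lazy quantifiers expand one character at a time until the remainder of the pattern can match.
`re.search` scans for the first position where the pattern succeeds.
The match spans [3:23] → '83mmjha3_245uxryji31'.
Captured: group 1 = '83m'.

'83mmjha3_245uxryji31'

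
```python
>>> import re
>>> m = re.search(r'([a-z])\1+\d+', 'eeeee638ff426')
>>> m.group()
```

'eeeee638'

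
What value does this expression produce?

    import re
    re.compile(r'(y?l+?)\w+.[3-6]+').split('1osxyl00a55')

The pattern matches optionally the literal 'y', then one or more of the literal 'l' (lazy) (captured); then one or more of a word character, then any character; then one or more of a character in [3-6].
Matches to split on: at [4:11] → 'yl00a55'.
With a capturing group present, the delimiter's captured portion is kept in the result list.

['1osx', 'yl', '']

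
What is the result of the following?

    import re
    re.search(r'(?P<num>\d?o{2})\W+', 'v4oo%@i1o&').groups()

Pattern: optionally a digit, then exactly 2 of a literal 'o' (captured as 'num'); then one or more of a non-word character.
`re.search` scans for the first position where the pattern succeeds.
The match spans [1:6] → '4oo%@'.
Captured: group 1 = '4oo'.

('4oo',)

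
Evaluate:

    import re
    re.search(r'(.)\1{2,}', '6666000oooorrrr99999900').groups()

('6',)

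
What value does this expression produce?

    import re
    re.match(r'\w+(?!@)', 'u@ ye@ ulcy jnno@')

None

The negative lookaround is zero-width — it rules out positions where the adjacent text would match, without consuming anything.
With `match`, the pattern is implicitly anchored at the beginning.
Here position 0 doesn't satisfy it, so the call returns None.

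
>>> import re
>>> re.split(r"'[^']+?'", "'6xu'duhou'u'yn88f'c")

Matches to split on: at [0:5] → "'6xu'"; at [10:13] → "'u'".
The string is cut at each match, leaving 3 pieces.

['', 'duhou', "yn88f'c"]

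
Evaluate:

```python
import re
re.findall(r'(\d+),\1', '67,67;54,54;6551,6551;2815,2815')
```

After group 1 captures some text, `\1` only succeeds where that same text appears again.
Matches: at [0:5] match '67,67', group 1 = '67'; at [6:11] match '54,54', group 1 = '54'; at [12:21] match '6551,6551', group 1 = '6551'; at [22:31] match '2815,2815', group 1 = '2815'.
`findall` collects group 1 from each match (4 total).

['67', '54', '6551', '2815']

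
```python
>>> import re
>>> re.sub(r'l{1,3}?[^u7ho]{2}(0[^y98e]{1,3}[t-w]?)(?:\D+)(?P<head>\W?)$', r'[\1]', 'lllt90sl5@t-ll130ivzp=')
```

Pattern: 1 to 3 of a literal 'l' (lazy), then exactly 2 of any character except [u7ho]; then the literal '0', then 1 to 3 of any character except [y98e], then optionally a character in [t-w] (captured); then one or more of a non-digit (non-capturing group); then optionally a non-word character (captured as 'head'); then anchored at the end.
Matches: at [12:22] → 'll130ivzp='.
The replacement refers to a captured group, so each match is rewritten using its own captured text.

'lllt90sl5@t-[0ivz]'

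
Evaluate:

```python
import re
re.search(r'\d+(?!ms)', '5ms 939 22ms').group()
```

'939'

The negative lookaround is zero-width — it rules out positions where the adjacent text would match, without consuming anything.
`search` walks the string left to right and returns the first match it finds.
The match spans [4:7] → '939'.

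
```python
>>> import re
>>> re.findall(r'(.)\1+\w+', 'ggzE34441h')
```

['g']

`\1` is not a pattern — it's the concrete string captured by group 1, re-applied verbatim.
Scanning left to right: at [0:10] match 'ggzE34441h', group 1 = 'g'.
With a single group, `findall` returns only what that group captured — 1 item.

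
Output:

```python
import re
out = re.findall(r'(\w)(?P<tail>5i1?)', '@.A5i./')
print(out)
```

Pattern: a word character (captured); then the literal '5i', then optionally the literal '1' (captured as 'tail').
Scanning left to right: at [2:5] match 'A5i', groups = ('A', '5i').
With 2 capturing groups, `findall` returns a 2-tuple per match.

[('A', '5i')]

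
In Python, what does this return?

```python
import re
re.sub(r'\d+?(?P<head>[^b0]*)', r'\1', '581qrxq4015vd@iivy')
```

The replacement refers to a captured group, so each match is rewritten using its own captured text.

'81qrxq415vd@iivy'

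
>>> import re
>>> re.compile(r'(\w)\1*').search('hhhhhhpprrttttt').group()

'hhhhhh'

After group 1 captures some text, `\1` only succeeds where that same text appears again.
`re.search` scans for the first position where the pattern succeeds.
The match spans [0:6] → 'hhhhhh'.
Captured: group 1 = 'h'.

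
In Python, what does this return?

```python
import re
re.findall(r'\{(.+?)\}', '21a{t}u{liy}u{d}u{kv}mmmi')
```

['t', 'liy', 'd', 'kv']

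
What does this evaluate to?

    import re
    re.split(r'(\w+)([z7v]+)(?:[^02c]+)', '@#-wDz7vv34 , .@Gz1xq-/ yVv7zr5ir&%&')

['@#-', 'wDz7v', 'v', '']

The pattern matches one or more of a word character (captured); then one or more of one of [z7v] (captured); then one or more of any character except [02c] (non-capturing group).
The group in the pattern means `split` returns the separators' captures alongside the pieces.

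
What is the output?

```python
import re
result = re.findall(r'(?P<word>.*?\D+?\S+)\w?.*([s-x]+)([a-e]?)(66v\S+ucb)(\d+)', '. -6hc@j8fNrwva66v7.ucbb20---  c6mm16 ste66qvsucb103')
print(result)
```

The pattern matches zero or more of any character (lazy), then one or more of a non-digit (lazy), then one or more of a non-whitespace character (captured as 'word'); then optionally a word character, then zero or more of any character; then one or more of a character in [s-x] (captured); then optionally a character in [a-e] (captured); then the literal '66v', then one or more of a non-whitespace character, then the literal 'ucb' (captured); then one or more of a digit (captured).
With 5 capturing groups, `findall` returns a 5-tuple per match.
Nothing in the string satisfies the pattern, so the list is empty.

[]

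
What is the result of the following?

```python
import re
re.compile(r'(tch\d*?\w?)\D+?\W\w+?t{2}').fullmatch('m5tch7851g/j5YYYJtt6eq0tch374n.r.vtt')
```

None

`re.fullmatch` is like wrapping the pattern in `^…$` (in single-line mode).
Here there's no way to consume every character, so the call returns None.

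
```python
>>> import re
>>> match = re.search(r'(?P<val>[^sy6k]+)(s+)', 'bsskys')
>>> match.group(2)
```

The match spans [0:3] → 'bss'.
Captured: group 1 = 'b', group 2 = 'ss'.

'ss'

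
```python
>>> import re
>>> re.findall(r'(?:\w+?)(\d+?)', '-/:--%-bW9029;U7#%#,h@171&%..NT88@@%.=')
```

['9', '2', '7', '7', '8']

A non-greedy quantifier consumes as few characters as it can — just enough that the remainder of the pattern still matches from where it stops; whatever follows it matches normally.
With a single group, `findall` returns only what that group captured — 5 items.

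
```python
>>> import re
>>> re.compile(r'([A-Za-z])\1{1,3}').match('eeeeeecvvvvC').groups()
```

A backreference is literal: `\1` must see the identical characters the first group matched.
With `match`, the pattern is implicitly anchored at the beginning.
The match spans [0:4] → 'eeee'.
Captured: group 1 = 'e'.

('e',)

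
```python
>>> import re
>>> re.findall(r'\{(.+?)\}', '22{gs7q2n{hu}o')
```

Walking the string: at [2:13] match '{gs7q2n{hu}', group 1 = 'gs7q2n{hu'.
`findall` collects group 1 from the one match (1 total).

['gs7q2n{hu']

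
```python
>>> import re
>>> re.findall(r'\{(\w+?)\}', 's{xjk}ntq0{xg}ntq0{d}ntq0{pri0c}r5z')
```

`findall` collects group 1 from each match (4 total).

['xjk', 'xg', 'd', 'pri0c']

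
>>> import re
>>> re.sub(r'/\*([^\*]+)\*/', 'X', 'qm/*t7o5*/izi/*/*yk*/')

Matches: at [2:10] → '/*t7o5*/'; at [15:21] → '/*yk*/'.
Every occurrence is swapped for 'X'.

'qmXizi/*X'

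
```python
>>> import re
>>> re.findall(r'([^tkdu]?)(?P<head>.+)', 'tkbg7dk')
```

Pattern: optionally any character except [tkdu] (captured); then one or more of any character (captured as 'head').
Matches: at [0:7] match 'tkbg7dk', groups = ('', 'tkbg7dk').
With 2 capturing groups, `findall` returns a 2-tuple per match.

[('', 'tkbg7dk')]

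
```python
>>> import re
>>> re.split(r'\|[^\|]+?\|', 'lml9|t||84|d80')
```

['lml9', '', 'd80']

Matches to split on: at [4:7] → '|t|'; at [7:11] → '|84|'.
Each match becomes a cut point; 3 segments remain.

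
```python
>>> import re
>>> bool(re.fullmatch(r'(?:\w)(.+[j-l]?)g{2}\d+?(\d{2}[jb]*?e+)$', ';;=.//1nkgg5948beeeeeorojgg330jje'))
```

Pattern: a word character (non-capturing group); then one or more of any character, then optionally a character in [j-l] (captured); then exactly 2 of the literal 'g', then one or more of a digit (lazy); then exactly 2 of a digit, then zero or more of one of [jb] (lazy), then one or more of the literal 'e' (captured); then anchored at the end.
`re.fullmatch` is like wrapping the pattern in `^…$` (in single-line mode).
Here the string isn't matched end-to-end, so the call returns None, and `bool(None)` is False.

False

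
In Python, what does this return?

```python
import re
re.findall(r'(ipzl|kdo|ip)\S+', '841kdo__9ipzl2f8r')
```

Because there's exactly one group, `findall` drops the full match and keeps group 1 from the one hit.

['kdo']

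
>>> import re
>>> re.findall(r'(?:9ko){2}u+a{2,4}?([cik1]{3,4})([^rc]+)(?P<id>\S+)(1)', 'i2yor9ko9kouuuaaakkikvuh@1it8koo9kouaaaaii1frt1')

The pattern matches the literal '9ko' repeated 2 times, then one or more of the literal 'u', then 2 to 4 of the literal 'a' (lazy); then 3 to 4 of one of [cik1] (captured); then one or more of any character except [rc] (captured); then one or more of a non-whitespace character (captured as 'id'); then a literal '1' (captured).
Scanning left to right: at [5:47] match '9ko9kouuuaaakkikvuh@1it8koo9kouaaaaii1frt1', groups = ('kkik', 'vuh@1it8koo9kouaaaaii1f', 'rt', '1').
Multiple groups make `findall` return tuples — one 4-tuple for the one match.

[('kkik', 'vuh@1it8koo9kouaaaaii1f', 'rt', '1')]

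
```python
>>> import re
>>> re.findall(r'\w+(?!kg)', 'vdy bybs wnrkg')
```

A negative assertion filters positions out without eating any characters.
`findall` yields the raw match text (3 of them) because the pattern has no groups.

['vdy', 'bybs', 'wnrkg']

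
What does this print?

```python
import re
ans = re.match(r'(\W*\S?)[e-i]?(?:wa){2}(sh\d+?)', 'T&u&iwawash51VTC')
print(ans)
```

The pattern matches zero or more of a non-word character, then optionally a non-whitespace character (captured); then optionally a character in [e-i], then the literal 'wa' repeated 2 times; then the literal 'sh', then one or more of a digit (lazy) (captured).
With `match`, the pattern is implicitly anchored at the beginning.
Here position 0 doesn't satisfy it, so the call returns None.

None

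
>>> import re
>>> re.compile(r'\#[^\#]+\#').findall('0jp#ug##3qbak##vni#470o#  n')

Since nothing is captured, `findall` lists the 3 matched substrings directly.

['#ug#', '#3qbak#', '#vni#']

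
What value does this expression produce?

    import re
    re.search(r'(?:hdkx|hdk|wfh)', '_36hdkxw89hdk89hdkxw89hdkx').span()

(3, 7)

Alternation tries branches left to right and keeps the first one that lets the overall match succeed at that position.
The match spans [3:7] → 'hdkx'.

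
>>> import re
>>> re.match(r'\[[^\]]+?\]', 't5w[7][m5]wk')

`match` is anchored at position 0; if the pattern doesn't fit there, it returns None.
Here the pattern fails at index 0, so the call returns None.

None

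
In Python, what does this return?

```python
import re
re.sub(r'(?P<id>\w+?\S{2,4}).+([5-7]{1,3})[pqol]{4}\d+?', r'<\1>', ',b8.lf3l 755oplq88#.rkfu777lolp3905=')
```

',<b8.lf>905='

The pattern matches one or more of a word character (lazy), then 2 to 4 of a non-whitespace character (captured as 'id'); then one or more of any character; then 1 to 3 of a character in [5-7] (captured); then exactly 4 of one of [pqol], then one or more of a digit (lazy).
With the lazy modifier that quantifier settles for the fewest repetitions that let the rest of the pattern succeed (the atoms after it are unaffected and can still be greedy).
Matches: at [1:32] → 'b8.lf3l 755oplq88#.rkfu777lolp3'.
Each match is replaced using the text its own group 1 captured.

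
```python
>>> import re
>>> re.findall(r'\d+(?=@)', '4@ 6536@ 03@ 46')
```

Lookahead/lookbehind check context without consuming it, so the matched span excludes the asserted characters.
Since nothing is captured, `findall` lists the 3 matched substrings directly.

['4', '6536', '03']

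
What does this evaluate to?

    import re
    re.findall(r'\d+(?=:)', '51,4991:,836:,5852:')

The positive lookaround only admits positions where the adjacent text matches; those characters stay outside the span.
Scanning left to right: at [3:7] → '4991'; at [9:12] → '836'; at [14:18] → '5852'.
No capturing groups, so `findall` returns the 3 full match strings.

['4991', '836', '5852']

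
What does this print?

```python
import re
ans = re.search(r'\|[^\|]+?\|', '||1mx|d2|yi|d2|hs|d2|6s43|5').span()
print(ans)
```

(1, 6)

`re.search` scans for the first position where the pattern succeeds.
The match spans [1:6] → '|1mx|'.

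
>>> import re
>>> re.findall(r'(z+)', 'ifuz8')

Pattern: one or more of a literal 'z' (captured).
Matches: at [3:4] match 'z', group 1 = 'z'.
One capturing group, so `findall` returns just the captured substring from the one match — 1 in all.

['z']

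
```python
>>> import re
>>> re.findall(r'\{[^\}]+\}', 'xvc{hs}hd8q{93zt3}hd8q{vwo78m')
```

['{hs}', '{93zt3}']

Matches: at [3:7] → '{hs}'; at [11:18] → '{93zt3}'.
With no groups in the pattern, `findall` gives back each whole match — 2 here.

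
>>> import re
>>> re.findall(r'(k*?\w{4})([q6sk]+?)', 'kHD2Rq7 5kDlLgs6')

Pattern: zero or more of a literal 'k' (lazy), then exactly 4 of a word character (captured); then one or more of one of [q6sk] (lazy) (captured).
Walking the string: at [0:6] match 'kHD2Rq', groups = ('kHD2R', 'q'); at [9:15] match 'kDlLgs', groups = ('kDlLg', 's').
With 2 capturing groups, `findall` returns a 2-tuple per match.

[('kHD2R', 'q'), ('kDlLg', 's')]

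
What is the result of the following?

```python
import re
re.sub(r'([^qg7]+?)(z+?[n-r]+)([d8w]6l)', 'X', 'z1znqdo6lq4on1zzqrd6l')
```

This matches one or more of any character except [qg7] (lazy) (captured); then one or more of a literal 'z' (lazy), then one or more of a character in [n-r] (captured); then one of [d8w], then the literal '6l' (captured).
Matches: at [10:21] → '4on1zzqrd6l'.
Every occurrence is swapped for 'X'.

'z1znqdo6lqX'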